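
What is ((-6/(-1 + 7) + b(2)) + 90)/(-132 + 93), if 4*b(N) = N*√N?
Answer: -89/39 - √2/78 ≈ -2.3002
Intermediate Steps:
b(N) = N^(3/2)/4 (b(N) = (N*√N)/4 = N^(3/2)/4)
((-6/(-1 + 7) + b(2)) + 90)/(-132 + 93) = ((-6/(-1 + 7) + 2^(3/2)/4) + 90)/(-132 + 93) = ((-6/6 + (2*√2)/4) + 90)/(-39) = (((⅙)*(-6) + √2/2) + 90)*(-1/39) = ((-1 + √2/2) + 90)*(-1/39) = (89 + √2/2)*(-1/39) = -89/39 - √2/78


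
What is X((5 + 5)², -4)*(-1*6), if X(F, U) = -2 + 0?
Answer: 12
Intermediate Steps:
X(F, U) = -2
X((5 + 5)², -4)*(-1*6) = -(-2)*6 = -2*(-6) = 12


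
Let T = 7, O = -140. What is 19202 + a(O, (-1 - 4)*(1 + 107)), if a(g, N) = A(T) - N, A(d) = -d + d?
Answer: 19742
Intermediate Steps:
A(d) = 0
a(g, N) = -N (a(g, N) = 0 - N = -N)
19202 + a(O, (-1 - 4)*(1 + 107)) = 19202 - (-1 - 4)*(1 + 107) = 19202 - (-5)*108 = 19202 - 1*(-540) = 19202 + 540 = 19742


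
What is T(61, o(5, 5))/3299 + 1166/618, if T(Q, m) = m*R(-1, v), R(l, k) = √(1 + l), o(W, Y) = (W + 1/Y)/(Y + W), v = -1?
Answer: 583/309 ≈ 1.8867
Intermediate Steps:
o(W, Y) = (W + 1/Y)/(W + Y)
T(Q, m) = 0 (T(Q, m) = m*√(1 - 1) = m*√0 = m*0 = 0)
T(61, o(5, 5))/3299 + 1166/618 = 0/3299 + 1166/618 = 0*(1/3299) + 1166*(1/618) = 0 + 583/309 = 583/309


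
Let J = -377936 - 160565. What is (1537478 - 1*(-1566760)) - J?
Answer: 3642739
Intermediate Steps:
J = -538501
(1537478 - 1*(-1566760)) - J = (1537478 - 1*(-1566760)) - 1*(-538501) = (1537478 + 1566760) + 538501 = 3104238 + 538501 = 3642739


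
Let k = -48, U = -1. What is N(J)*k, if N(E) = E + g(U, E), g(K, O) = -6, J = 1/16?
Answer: 285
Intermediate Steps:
J = 1/16 ≈ 0.062500
N(E) = -6 + E (N(E) = E - 6 = -6 + E)
N(J)*k = (-6 + 1/16)*(-48) = -95/16*(-48) = 285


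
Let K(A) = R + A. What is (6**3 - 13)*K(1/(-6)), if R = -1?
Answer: -1421/6 ≈ -236.83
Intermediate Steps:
K(A) = -1 + A
(6**3 - 13)*K(1/(-6)) = (6**3 - 13)*(-1 + 1/(-6)) = (216 - 13)*(-1 - 1/6) = 203*(-7/6) = -1421/6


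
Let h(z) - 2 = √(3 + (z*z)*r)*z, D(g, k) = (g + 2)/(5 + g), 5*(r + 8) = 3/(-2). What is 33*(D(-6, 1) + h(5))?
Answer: 198 + 165*I*√818/2 ≈ 198.0 + 2359.6*I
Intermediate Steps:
r = -83/10 (r = -8 + (3/(-2))/5 = -8 + (3*(-½))/5 = -8 + (⅕)*(-3/2) = -8 - 3/10 = -83/10 ≈ -8.3000)
D(g, k) = (2 + g)/(5 + g)
h(z) = 2 + z*√(3 - 83*z²/10) (h(z) = 2 + √(3 + (z*z)*(-83/10))*z = 2 + √(3 + z²*(-83/10))*z = 2 + √(3 - 83*z²/10)*z = 2 + z*√(3 - 83*z²/10))
33*(D(-6, 1) + h(5)) = 33*((2 - 6)/(5 - 6) + (2 + (⅒)*5*√(300 - 830*5²))) = 33*(-4/(-1) + (2 + (⅒)*5*√(300 - 830*25))) = 33*(-1*(-4) + (2 + (⅒)*5*√(300 - 20750))) = 33*(4 + (2 + (⅒)*5*√(-20450))) = 33*(4 + (2 + (⅒)*5*(5*I*√818))) = 33*(4 + (2 + 5*I*√818/2)) = 33*(6 + 5*I*√818/2) = 198 + 165*I*√818/2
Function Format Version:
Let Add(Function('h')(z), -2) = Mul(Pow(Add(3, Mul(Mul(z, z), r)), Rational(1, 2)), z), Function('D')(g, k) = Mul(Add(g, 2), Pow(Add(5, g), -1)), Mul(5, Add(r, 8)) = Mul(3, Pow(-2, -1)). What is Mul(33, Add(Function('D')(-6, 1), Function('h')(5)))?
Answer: Add(198, Mul(Rational(165, 2), I, Pow(818, Rational(1, 2)))) ≈ Add(198.00, Mul(2359.6, I))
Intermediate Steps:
r = Rational(-83, 10) (r = Add(-8, Mul(Rational(1, 5), Mul(3, Pow(-2, -1)))) = Add(-8, Mul(Rational(1, 5), Mul(3, Rational(-1, 2)))) = Add(-8, Mul(Rational(1, 5), Rational(-3, 2))) = Add(-8, Rational(-3, 10)) = Rational(-83, 10) ≈ -8.3000)
Function('D')(g, k) = Mul(Pow(Add(5, g), -1), Add(2, g)) (Function('D')(g, k) = Mul(Add(2, g), Pow(Add(5, g), -1)) = Mul(Pow(Add(5, g), -1), Add(2, g)))
Function('h')(z) = Add(2, Mul(z, Pow(Add(3, Mul(Rational(-83, 10), Pow(z, 2))), Rational(1, 2)))) (Function('h')(z) = Add(2, Mul(Pow(Add(3, Mul(Mul(z, z), Rational(-83, 10))), Rational(1, 2)), z)) = Add(2, Mul(Pow(Add(3, Mul(Pow(z, 2), Rational(-83, 10))), Rational(1, 2)), z)) = Add(2, Mul(Pow(Add(3, Mul(Rational(-83, 10), Pow(z, 2))), Rational(1, 2)), z)) = Add(2, Mul(z, Pow(Add(3, Mul(Rational(-83, 10), Pow(z, 2))), Rational(1, 2)))))
Mul(33, Add(Function('D')(-6, 1), Function('h')(5))) = Mul(33, Add(Mul(Pow(Add(5, -6), -1), Add(2, -6)), Add(2, Mul(Rational(1, 10), 5, Pow(Add(300, Mul(-830, Pow(5, 2))), Rational(1, 2)))))) = Mul(33, Add(Mul(Pow(-1, -1), -4), Add(2, Mul(Rational(1, 10), 5, Pow(Add(300, Mul(-830, 25)), Rational(1, 2)))))) = Mul(33, Add(Mul(-1, -4), Add(2, Mul(Rational(1, 10), 5, Pow(Add(300, -20750), Rational(1, 2)))))) = Mul(33, Add(4, Add(2, Mul(Rational(1, 10), 5, Pow(-20450, Rational(1, 2)))))) = Mul(33, Add(4, Add(2, Mul(Rational(1, 10), 5, Mul(5, I, Pow(818, Rational(1, 2))))))) = Mul(33, Add(4, Add(2, Mul(Rational(5, 2), I, Pow(818, Rational(1, 2)))))) = Mul(33, Add(6, Mul(Rational(5, 2), I, Pow(818, Rational(1, 2))))) = Add(198, Mul(Rational(165, 2), I, Pow(818, Rational(1, 2))))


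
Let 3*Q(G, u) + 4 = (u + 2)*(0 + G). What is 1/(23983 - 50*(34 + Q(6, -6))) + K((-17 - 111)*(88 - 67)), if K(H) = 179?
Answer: 12216574/68249 ≈ 179.00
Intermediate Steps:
Q(G, u) = -4/3 + G*(2 + u)/3 (Q(G, u) = -4/3 + ((u + 2)*(0 + G))/3 = -4/3 + ((2 + u)*G)/3 = -4/3 + (G*(2 + u))/3 = -4/3 + G*(2 + u)/3)
1/(23983 - 50*(34 + Q(6, -6))) + K((-17 - 111)*(88 - 67)) = 1/(23983 - 50*(34 + (-4/3 + (⅔)*6 + (⅓)*6*(-6)))) + 179 = 1/(23983 - 50*(34 + (-4/3 + 4 - 12))) + 179 = 1/(23983 - 50*(34 - 28/3)) + 179 = 1/(23983 - 50*74/3) + 179 = 1/(23983 - 3700/3) + 179 = 1/(68249/3) + 179 = 3/68249 + 179 = 12216574/68249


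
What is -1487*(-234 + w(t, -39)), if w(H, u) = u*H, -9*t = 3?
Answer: 328627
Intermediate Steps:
t = -⅓ (t = -⅑*3 = -⅓ ≈ -0.33333)
w(H, u) = H*u
-1487*(-234 + w(t, -39)) = -1487*(-234 - ⅓*(-39)) = -1487*(-234 + 13) = -1487*(-221) = 328627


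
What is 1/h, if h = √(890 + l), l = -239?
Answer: √651/651 ≈ 0.039193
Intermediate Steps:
h = √651 (h = √(890 - 239) = √651 ≈ 25.515)
1/h = 1/(√651) = √651/651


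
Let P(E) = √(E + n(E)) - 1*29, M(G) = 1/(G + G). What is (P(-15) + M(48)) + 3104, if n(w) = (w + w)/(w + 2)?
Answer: 295201/96 + I*√2145/13 ≈ 3075.0 + 3.5626*I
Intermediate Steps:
M(G) = 1/(2*G)
n(w) = 2*w/(2 + w) (n(w) = (2*w)/(2 + w) = 2*w/(2 + w))
P(E) = -29 + √(E + 2*E/(2 + E)) (P(E) = √(E + 2*E/(2 + E)) - 1*29 = √(E + 2*E/(2 + E)) - 29 = -29 + √(E + 2*E/(2 + E)))
(P(-15) + M(48)) + 3104 = ((-29 + √(-15*(4 - 15)/(2 - 15))) + (½)/48) + 3104 = ((-29 + √(-15*(-11)/(-13))) + (½)*(1/48)) + 3104 = ((-29 + √(-15*(-1/13)*(-11))) + 1/96) + 3104 = ((-29 + √(-165/13)) + 1/96) + 3104 = ((-29 + I*√2145/13) + 1/96) + 3104 = (-2783/96 + I*√2145/13) + 3104 = 295201/96 + I*√2145/13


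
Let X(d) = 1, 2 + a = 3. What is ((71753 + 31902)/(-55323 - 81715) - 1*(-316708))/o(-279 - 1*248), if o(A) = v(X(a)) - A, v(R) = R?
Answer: 43400927249/72356064 ≈ 599.82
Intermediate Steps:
a = 1 (a = -2 + 3 = 1)
o(A) = 1 - A
((71753 + 31902)/(-55323 - 81715) - 1*(-316708))/o(-279 - 1*248) = ((71753 + 31902)/(-55323 - 81715) - 1*(-316708))/(1 - (-279 - 1*248)) = (103655/(-137038) + 316708)/(1 - (-279 - 248)) = (103655*(-1/137038) + 316708)/(1 - 1*(-527)) = (-103655/137038 + 316708)/(1 + 527) = (43400927249/137038)/528 = (43400927249/137038)*(1/528) = 43400927249/72356064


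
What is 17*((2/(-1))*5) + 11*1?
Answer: -159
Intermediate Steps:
17*((2/(-1))*5) + 11*1 = 17*((2*(-1))*5) + 11 = 17*(-2*5) + 11 = 17*(-10) + 11 = -170 + 11 = -159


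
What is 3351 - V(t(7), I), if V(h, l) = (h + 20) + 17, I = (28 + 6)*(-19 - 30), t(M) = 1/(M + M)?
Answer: 46395/14 ≈ 3313.9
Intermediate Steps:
t(M) = 1/(2*M)
I = -1666 (I = 34*(-49) = -1666)
V(h, l) = 37 + h (V(h, l) = (20 + h) + 17 = 37 + h)
3351 - V(t(7), I) = 3351 - (37 + (½)/7) = 3351 - (37 + (½)*(⅐)) = 3351 - (37 + 1/14) = 3351 - 1*519/14 = 3351 - 519/14 = 46395/14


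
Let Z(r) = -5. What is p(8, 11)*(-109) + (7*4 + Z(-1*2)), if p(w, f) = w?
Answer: -849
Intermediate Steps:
p(8, 11)*(-109) + (7*4 + Z(-1*2)) = 8*(-109) + (7*4 - 5) = -872 + (28 - 5) = -872 + 23 = -849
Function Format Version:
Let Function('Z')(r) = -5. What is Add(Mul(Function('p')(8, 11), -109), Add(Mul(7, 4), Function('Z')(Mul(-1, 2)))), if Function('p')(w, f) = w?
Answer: -849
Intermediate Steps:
Add(Mul(Function('p')(8, 11), -109), Add(Mul(7, 4), Function('Z')(Mul(-1, 2)))) = Add(Mul(8, -109), Add(Mul(7, 4), -5)) = Add(-872, Add(28, -5)) = Add(-872, 23) = -849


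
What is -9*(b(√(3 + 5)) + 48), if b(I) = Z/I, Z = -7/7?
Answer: -432 + 9*√2/4 ≈ -428.82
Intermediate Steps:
Z = -1 (Z = -7*⅐ = -1)
b(I) = -1/I
-9*(b(√(3 + 5)) + 48) = -9*(-1/(√(3 + 5)) + 48) = -9*(-1/(√8) + 48) = -9*(-1/(2*√2) + 48) = -9*(-√2/4 + 48) = -9*(48 - √2/4) = -432 + 9*√2/4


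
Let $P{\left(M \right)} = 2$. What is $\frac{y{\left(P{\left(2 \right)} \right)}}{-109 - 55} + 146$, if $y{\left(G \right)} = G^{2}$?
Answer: $\frac{5985}{41} \approx 145.98$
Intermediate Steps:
$\frac{y{\left(P{\left(2 \right)} \right)}}{-109 - 55} + 146 = \frac{2^{2}}{-109 - 55} + 146 = \frac{4}{-164} + 146 = 4 \left(- \frac{1}{164}\right) + 146 = - \frac{1}{41} + 146 = \frac{5985}{41}$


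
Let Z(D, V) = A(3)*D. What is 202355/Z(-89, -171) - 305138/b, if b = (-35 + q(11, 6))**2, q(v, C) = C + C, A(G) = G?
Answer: -188517641/141243 ≈ -1334.7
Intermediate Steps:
q(v, C) = 2*C
Z(D, V) = 3*D
b = 529 (b = (-35 + 2*6)**2 = (-35 + 12)**2 = (-23)**2 = 529)
202355/Z(-89, -171) - 305138/b = 202355/((3*(-89))) - 305138/529 = 202355/(-267) - 305138*1/529 = 202355*(-1/267) - 305138/529 = -202355/267 - 305138/529 = -188517641/141243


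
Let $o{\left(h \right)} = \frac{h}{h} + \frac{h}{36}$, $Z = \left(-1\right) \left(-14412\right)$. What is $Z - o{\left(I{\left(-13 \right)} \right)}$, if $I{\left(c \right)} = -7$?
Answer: $\frac{518803}{36} \approx 14411.0$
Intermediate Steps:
$Z = 14412$
$o{\left(h \right)} = 1 + \frac{h}{36}$ ($o{\left(h \right)} = 1 + h \frac{1}{36} = 1 + \frac{h}{36}$)
$Z - o{\left(I{\left(-13 \right)} \right)} = 14412 - \left(1 + \frac{1}{36} \left(-7\right)\right) = 14412 - \left(1 - \frac{7}{36}\right) = 14412 - \frac{29}{36} = \frac{518803}{36}$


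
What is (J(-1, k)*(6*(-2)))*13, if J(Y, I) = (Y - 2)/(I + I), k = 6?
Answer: 39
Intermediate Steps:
J(Y, I) = (-2 + Y)/(2*I) (J(Y, I) = (-2 + Y)/((2*I)) = (-2 + Y)*(1/(2*I)) = (-2 + Y)/(2*I))
(J(-1, k)*(6*(-2)))*13 = (((½)*(-2 - 1)/6)*(6*(-2)))*13 = (((½)*(⅙)*(-3))*(-12))*13 = -¼*(-12)*13 = 3*13 = 39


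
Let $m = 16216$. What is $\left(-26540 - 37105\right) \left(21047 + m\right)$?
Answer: $-2371603635$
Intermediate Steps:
$\left(-26540 - 37105\right) \left(21047 + m\right) = \left(-26540 - 37105\right) \left(21047 + 16216\right) = \left(-63645\right) 37263 = -2371603635$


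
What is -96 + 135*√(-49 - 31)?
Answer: -96 + 540*I*√5 ≈ -96.0 + 1207.5*I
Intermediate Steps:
-96 + 135*√(-49 - 31) = -96 + 135*√(-80) = -96 + 135*(4*I*√5) = -96 + 540*I*√5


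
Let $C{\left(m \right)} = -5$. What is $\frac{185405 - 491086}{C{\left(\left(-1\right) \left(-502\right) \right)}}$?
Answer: $\frac{305681}{5} \approx 61136.0$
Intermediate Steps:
$\frac{185405 - 491086}{C{\left(\left(-1\right) \left(-502\right) \right)}} = \frac{185405 - 491086}{-5} = \left(185405 - 491086\right) \left(- \frac{1}{5}\right) = \left(-305681\right) \left(- \frac{1}{5}\right) = \frac{305681}{5}$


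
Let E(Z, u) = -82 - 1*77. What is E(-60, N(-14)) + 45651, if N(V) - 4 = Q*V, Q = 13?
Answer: 45492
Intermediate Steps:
N(V) = 4 + 13*V
E(Z, u) = -159 (E(Z, u) = -82 - 77 = -159)
E(-60, N(-14)) + 45651 = -159 + 45651 = 45492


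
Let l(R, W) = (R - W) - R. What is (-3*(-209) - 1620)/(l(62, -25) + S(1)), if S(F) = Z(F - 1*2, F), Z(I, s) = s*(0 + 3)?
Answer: -993/28 ≈ -35.464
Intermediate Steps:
Z(I, s) = 3*s (Z(I, s) = s*3 = 3*s)
l(R, W) = -W
S(F) = 3*F
(-3*(-209) - 1620)/(l(62, -25) + S(1)) = (-3*(-209) - 1620)/(-1*(-25) + 3*1) = (627 - 1620)/(25 + 3) = -993/28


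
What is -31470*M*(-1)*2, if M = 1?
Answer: 62940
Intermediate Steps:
-31470*M*(-1)*2 = -31470*1*(-1)*2 = -(-31470)*2 = -31470*(-2) = 62940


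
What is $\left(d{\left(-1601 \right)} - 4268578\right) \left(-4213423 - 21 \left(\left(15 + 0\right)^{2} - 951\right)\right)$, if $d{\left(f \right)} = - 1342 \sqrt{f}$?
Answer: $17920245982306 + 5633953534 i \sqrt{1601} \approx 1.792 \cdot 10^{13} + 2.2543 \cdot 10^{11} i$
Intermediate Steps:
$\left(d{\left(-1601 \right)} - 4268578\right) \left(-4213423 - 21 \left(\left(15 + 0\right)^{2} - 951\right)\right) = \left(- 1342 \sqrt{-1601} - 4268578\right) \left(-4213423 - 21 \left(\left(15 + 0\right)^{2} - 951\right)\right) = \left(- 1342 i \sqrt{1601} - 4268578\right) \left(-4213423 - 21 \left(15^{2} - 951\right)\right) = \left(- 1342 i \sqrt{1601} - 4268578\right) \left(-4213423 - 21 \left(225 - 951\right)\right) = \left(-4268578 - 1342 i \sqrt{1601}\right) \left(-4213423 - -15246\right) = \left(-4268578 - 1342 i \sqrt{1601}\right) \left(-4213423 + 15246\right) = \left(-4268578 - 1342 i \sqrt{1601}\right) \left(-4198177\right) = 17920245982306 + 5633953534 i \sqrt{1601}$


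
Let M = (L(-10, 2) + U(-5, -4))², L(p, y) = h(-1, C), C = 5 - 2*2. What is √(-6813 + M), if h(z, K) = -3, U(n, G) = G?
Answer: 2*I*√1691 ≈ 82.244*I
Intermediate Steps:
C = 1 (C = 5 - 4 = 1)
L(p, y) = -3
M = 49 (M = (-3 - 4)² = (-7)² = 49)
√(-6813 + M) = √(-6813 + 49) = √(-6764) = 2*I*√1691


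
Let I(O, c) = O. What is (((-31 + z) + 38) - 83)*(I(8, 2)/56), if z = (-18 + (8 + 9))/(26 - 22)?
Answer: -305/28 ≈ -10.893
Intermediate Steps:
z = -1/4 (z = (-18 + 17)/4 = -1*1/4 = -1/4 ≈ -0.25000)
(((-31 + z) + 38) - 83)*(I(8, 2)/56) = (((-31 - 1/4) + 38) - 83)*(8/56) = ((-125/4 + 38) - 83)*(8*(1/56)) = (27/4 - 83)*(1/7) = -305/4*1/7 = -305/28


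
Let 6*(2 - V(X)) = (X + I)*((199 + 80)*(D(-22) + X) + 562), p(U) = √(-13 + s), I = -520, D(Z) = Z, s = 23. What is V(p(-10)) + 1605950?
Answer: 3366701/3 + 75328*√10/3 ≈ 1.2016e+6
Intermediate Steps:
p(U) = √10 (p(U) = √(-13 + 23) = √10)
V(X) = 2 - (-5576 + 279*X)*(-520 + X)/6 (V(X) = 2 - (X - 520)*((199 + 80)*(-22 + X) + 562)/6 = 2 - (-520 + X)*(279*(-22 + X) + 562)/6 = 2 - (-520 + X)*((-6138 + 279*X) + 562)/6 = 2 - (-520 + X)*(-5576 + 279*X)/6 = 2 - (-5576 + 279*X)*(-520 + X)/6)
V(p(-10)) + 1605950 = (-1449754/3 - 93*(√10)²/2 + 75328*√10/3) + 1605950 = (-1449754/3 - 93/2*10 + 75328*√10/3) + 1605950 = (-1449754/3 - 465 + 75328*√10/3) + 1605950 = (-1451149/3 + 75328*√10/3) + 1605950 = 3366701/3 + 75328*√10/3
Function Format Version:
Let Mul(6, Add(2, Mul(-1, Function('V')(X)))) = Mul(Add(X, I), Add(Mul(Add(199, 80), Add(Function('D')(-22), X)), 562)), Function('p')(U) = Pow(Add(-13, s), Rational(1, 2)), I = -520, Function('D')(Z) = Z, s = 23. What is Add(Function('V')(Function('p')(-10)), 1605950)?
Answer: Add(Rational(3366701, 3), Mul(Rational(75328, 3), Pow(10, Rational(1, 2)))) ≈ 1.2016e+6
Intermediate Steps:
Function('p')(U) = Pow(10, Rational(1, 2)) (Function('p')(U) = Pow(Add(-13, 23), Rational(1, 2)) = Pow(10, Rational(1, 2)))
Function('V')(X) = Add(2, Mul(Rational(-1, 6), Add(-5576, Mul(279, X)), Add(-520, X))) (Function('V')(X) = Add(2, Mul(Rational(-1, 6), Mul(Add(X, -520), Add(Mul(Add(199, 80), Add(-22, X)), 562)))) = Add(2, Mul(Rational(-1, 6), Mul(Add(-520, X), Add(Mul(279, Add(-22, X)), 562)))) = Add(2, Mul(Rational(-1, 6), Mul(Add(-520, X), Add(Add(-6138, Mul(279, X)), 562)))) = Add(2, Mul(Rational(-1, 6), Mul(Add(-520, X), Add(-5576, Mul(279, X))))) = Add(2, Mul(Rational(-1, 6), Mul(Add(-5576, Mul(279, X)), Add(-520, X)))) = Add(2, Mul(Rational(-1, 6), Add(-5576, Mul(279, X)), Add(-520, X))))
Add(Function('V')(Function('p')(-10)), 1605950) = Add(Add(Rational(-1449754, 3), Mul(Rational(-93, 2), Pow(Pow(10, Rational(1, 2)), 2)), Mul(Rational(75328, 3), Pow(10, Rational(1, 2)))), 1605950) = Add(Add(Rational(-1449754, 3), Mul(Rational(-93, 2), 10), Mul(Rational(75328, 3), Pow(10, Rational(1, 2)))), 1605950) = Add(Add(Rational(-1449754, 3), -465, Mul(Rational(75328, 3), Pow(10, Rational(1, 2)))), 1605950) = Add(Add(Rational(-1451149, 3), Mul(Rational(75328, 3), Pow(10, Rational(1, 2)))), 1605950) = Add(Rational(3366701, 3), Mul(Rational(75328, 3), Pow(10, Rational(1, 2))))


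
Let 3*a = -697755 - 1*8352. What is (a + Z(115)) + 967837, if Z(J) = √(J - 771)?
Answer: 732468 + 4*I*√41 ≈ 7.3247e+5 + 25.612*I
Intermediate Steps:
a = -235369 (a = (-697755 - 1*8352)/3 = (-697755 - 8352)/3 = (⅓)*(-706107) = -235369)
Z(J) = √(-771 + J)
(a + Z(115)) + 967837 = (-235369 + √(-771 + 115)) + 967837 = (-235369 + √(-656)) + 967837 = (-235369 + 4*I*√41) + 967837 = 732468 + 4*I*√41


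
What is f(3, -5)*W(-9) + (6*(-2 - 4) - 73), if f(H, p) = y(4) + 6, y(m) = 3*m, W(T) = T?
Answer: -271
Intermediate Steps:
f(H, p) = 18 (f(H, p) = 3*4 + 6 = 12 + 6 = 18)
f(3, -5)*W(-9) + (6*(-2 - 4) - 73) = 18*(-9) + (6*(-2 - 4) - 73) = -162 + (6*(-6) - 73) = -162 + (-36 - 73) = -162 - 109 = -271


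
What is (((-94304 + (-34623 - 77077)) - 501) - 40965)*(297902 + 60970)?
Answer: -88810053840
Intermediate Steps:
(((-94304 + (-34623 - 77077)) - 501) - 40965)*(297902 + 60970) = (((-94304 - 111700) - 501) - 40965)*358872 = ((-206004 - 501) - 40965)*358872 = (-206505 - 40965)*358872 = -247470*358872 = -88810053840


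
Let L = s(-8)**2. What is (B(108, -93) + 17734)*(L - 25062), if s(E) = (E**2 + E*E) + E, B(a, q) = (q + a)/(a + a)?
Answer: -2268967781/12 ≈ -1.8908e+8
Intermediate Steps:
B(a, q) = (a + q)/(2*a) (B(a, q) = (a + q)/((2*a)) = (a + q)*(1/(2*a)) = (a + q)/(2*a))
s(E) = E + 2*E**2 (s(E) = (E**2 + E**2) + E = 2*E**2 + E = E + 2*E**2)
L = 14400 (L = (-8*(1 + 2*(-8)))**2 = (-8*(1 - 16))**2 = (-8*(-15))**2 = 120**2 = 14400)
(B(108, -93) + 17734)*(L - 25062) = ((1/2)*(108 - 93)/108 + 17734)*(14400 - 25062) = ((1/2)*(1/108)*15 + 17734)*(-10662) = (5/72 + 17734)*(-10662) = (1276853/72)*(-10662) = -2268967781/12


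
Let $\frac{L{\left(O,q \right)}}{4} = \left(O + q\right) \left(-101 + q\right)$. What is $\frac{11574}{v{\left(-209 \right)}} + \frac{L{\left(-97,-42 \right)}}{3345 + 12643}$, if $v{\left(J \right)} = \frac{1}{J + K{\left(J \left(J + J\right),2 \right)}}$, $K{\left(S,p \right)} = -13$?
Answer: $- \frac{10269983839}{3997} \approx -2.5694 \cdot 10^{6}$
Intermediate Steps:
$L{\left(O,q \right)} = 4 \left(-101 + q\right) \left(O + q\right)$ ($L{\left(O,q \right)} = 4 \left(O + q\right) \left(-101 + q\right) = 4 \left(-101 + q\right) \left(O + q\right)$)
$v{\left(J \right)} = \frac{1}{-13 + J}$ ($v{\left(J \right)} = \frac{1}{J - 13} = \frac{1}{-13 + J}$)
$\frac{11574}{v{\left(-209 \right)}} + \frac{L{\left(-97,-42 \right)}}{3345 + 12643} = \frac{11574}{\frac{1}{-13 - 209}} + \frac{\left(-404\right) \left(-97\right) - -16968 + 4 \left(-42\right)^{2} + 4 \left(-97\right) \left(-42\right)}{3345 + 12643} = \frac{11574}{\frac{1}{-222}} + \frac{39188 + 16968 + 4 \cdot 1764 + 16296}{15988} = \frac{11574}{- \frac{1}{222}} + \left(39188 + 16968 + 7056 + 16296\right) \frac{1}{15988} = 11574 \left(-222\right) + 79508 \cdot \frac{1}{15988} = -2569428 + \frac{19877}{3997} = - \frac{10269983839}{3997}$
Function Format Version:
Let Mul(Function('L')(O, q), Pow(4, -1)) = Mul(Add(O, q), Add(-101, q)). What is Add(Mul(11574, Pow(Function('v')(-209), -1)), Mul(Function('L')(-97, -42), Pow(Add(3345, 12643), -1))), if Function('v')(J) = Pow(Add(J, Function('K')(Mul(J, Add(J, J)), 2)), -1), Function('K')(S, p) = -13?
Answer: Rational(-10269983839, 3997) ≈ -2.5694e+6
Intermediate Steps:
Function('L')(O, q) = Mul(4, Add(-101, q), Add(O, q)) (Function('L')(O, q) = Mul(4, Mul(Add(O, q), Add(-101, q))) = Mul(4, Mul(Add(-101, q), Add(O, q))) = Mul(4, Add(-101, q), Add(O, q)))
Function('v')(J) = Pow(Add(-13, J), -1) (Function('v')(J) = Pow(Add(J, -13), -1) = Pow(Add(-13, J), -1))
Add(Mul(11574, Pow(Function('v')(-209), -1)), Mul(Function('L')(-97, -42), Pow(Add(3345, 12643), -1))) = Add(Mul(11574, Pow(Pow(Add(-13, -209), -1), -1)), Mul(Add(Mul(-404, -97), Mul(-404, -42), Mul(4, Pow(-42, 2)), Mul(4, -97, -42)), Pow(Add(3345, 12643), -1))) = Add(Mul(11574, Pow(Pow(-222, -1), -1)), Mul(Add(39188, 16968, Mul(4, 1764), 16296), Pow(15988, -1))) = Add(Mul(11574, Pow(Rational(-1, 222), -1)), Mul(Add(39188, 16968, 7056, 16296), Rational(1, 15988))) = Add(Mul(11574, -222), Mul(79508, Rational(1, 15988))) = Add(-2569428, Rational(19877, 3997)) = Rational(-10269983839, 3997)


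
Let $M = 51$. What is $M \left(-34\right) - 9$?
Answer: $-1743$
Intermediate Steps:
$M \left(-34\right) - 9 = 51 \left(-34\right) - 9 = -1734 - 9 = -1743$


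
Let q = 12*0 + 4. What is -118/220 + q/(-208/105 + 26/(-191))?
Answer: -5664611/2335190 ≈ -2.4258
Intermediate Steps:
q = 4 (q = 0 + 4 = 4)
-118/220 + q/(-208/105 + 26/(-191)) = -118/220 + 4/(-208/105 + 26/(-191)) = -118*1/220 + 4/(-208*1/105 + 26*(-1/191)) = -59/110 + 4/(-208/105 - 26/191) = -59/110 + 4/(-42458/20055) = -59/110 + 4*(-20055/42458) = -59/110 - 40110/21229 = -5664611/2335190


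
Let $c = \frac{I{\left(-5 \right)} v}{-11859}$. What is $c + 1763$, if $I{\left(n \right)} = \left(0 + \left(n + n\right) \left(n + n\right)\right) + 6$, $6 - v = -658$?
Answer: $\frac{20837033}{11859} \approx 1757.1$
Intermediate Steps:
$v = 664$ ($v = 6 - -658 = 6 + 658 = 664$)
$I{\left(n \right)} = 6 + 4 n^{2}$ ($I{\left(n \right)} = \left(0 + 2 n 2 n\right) + 6 = \left(0 + 4 n^{2}\right) + 6 = 4 n^{2} + 6 = 6 + 4 n^{2}$)
$c = - \frac{70384}{11859}$ ($c = \frac{\left(6 + 4 \left(-5\right)^{2}\right) 664}{-11859} = \left(6 + 4 \cdot 25\right) 664 \left(- \frac{1}{11859}\right) = \left(6 + 100\right) 664 \left(- \frac{1}{11859}\right) = 106 \cdot 664 \left(- \frac{1}{11859}\right) = 70384 \left(- \frac{1}{11859}\right) = - \frac{70384}{11859} \approx -5.9351$)
$c + 1763 = - \frac{70384}{11859} + 1763 = \frac{20837033}{11859}$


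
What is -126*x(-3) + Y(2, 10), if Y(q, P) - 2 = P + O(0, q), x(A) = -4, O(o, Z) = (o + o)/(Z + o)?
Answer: 516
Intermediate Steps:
O(o, Z) = 2*o/(Z + o) (O(o, Z) = (2*o)/(Z + o) = 2*o/(Z + o))
Y(q, P) = 2 + P (Y(q, P) = 2 + (P + 2*0/(q + 0)) = 2 + (P + 2*0/q) = 2 + (P + 0) = 2 + P)
-126*x(-3) + Y(2, 10) = -126*(-4) + (2 + 10) = 504 + 12 = 516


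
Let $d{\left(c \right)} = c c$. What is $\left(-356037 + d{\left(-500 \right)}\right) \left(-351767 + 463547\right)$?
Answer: $-11852815860$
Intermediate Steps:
$d{\left(c \right)} = c^{2}$
$\left(-356037 + d{\left(-500 \right)}\right) \left(-351767 + 463547\right) = \left(-356037 + \left(-500\right)^{2}\right) \left(-351767 + 463547\right) = \left(-356037 + 250000\right) 111780 = \left(-106037\right) 111780 = -11852815860$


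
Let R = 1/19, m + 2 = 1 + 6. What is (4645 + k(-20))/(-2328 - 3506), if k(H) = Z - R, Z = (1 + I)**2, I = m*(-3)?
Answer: -45989/55423 ≈ -0.82978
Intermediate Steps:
m = 5 (m = -2 + (1 + 6) = -2 + 7 = 5)
I = -15 (I = 5*(-3) = -15)
Z = 196 (Z = (1 - 15)**2 = (-14)**2 = 196)
R = 1/19 ≈ 0.052632
k(H) = 3723/19 (k(H) = 196 - 1*1/19 = 196 - 1/19 = 3723/19)
(4645 + k(-20))/(-2328 - 3506) = (4645 + 3723/19)/(-2328 - 3506) = (91978/19)/(-5834) = (91978/19)*(-1/5834) = -45989/55423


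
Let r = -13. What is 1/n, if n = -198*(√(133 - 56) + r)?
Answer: 13/18216 + √77/18216 ≈ 0.0011954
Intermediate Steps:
n = 2574 - 198*√77 (n = -198*(√(133 - 56) - 13) = -198*(√77 - 13) = -198*(-13 + √77) = 2574 - 198*√77 ≈ 836.56)
1/n = 1/(2574 - 198*√77)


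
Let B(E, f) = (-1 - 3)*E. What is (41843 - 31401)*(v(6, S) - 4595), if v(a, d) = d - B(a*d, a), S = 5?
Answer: -46675740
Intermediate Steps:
B(E, f) = -4*E
v(a, d) = d + 4*a*d (v(a, d) = d - (-4)*a*d = d + 4*a*d)
(41843 - 31401)*(v(6, S) - 4595) = (41843 - 31401)*(5*(1 + 4*6) - 4595) = 10442*(5*(1 + 24) - 4595) = 10442*(5*25 - 4595) = 10442*(125 - 4595) = 10442*(-4470) = -46675740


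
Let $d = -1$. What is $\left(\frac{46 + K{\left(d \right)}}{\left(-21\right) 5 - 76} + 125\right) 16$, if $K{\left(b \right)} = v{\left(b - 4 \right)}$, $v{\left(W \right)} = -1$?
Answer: $\frac{361280}{181} \approx 1996.0$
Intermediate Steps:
$K{\left(b \right)} = -1$
$\left(\frac{46 + K{\left(d \right)}}{\left(-21\right) 5 - 76} + 125\right) 16 = \left(\frac{46 - 1}{\left(-21\right) 5 - 76} + 125\right) 16 = \left(\frac{45}{-105 - 76} + 125\right) 16 = \left(\frac{45}{-181} + 125\right) 16 = \left(45 \left(- \frac{1}{181}\right) + 125\right) 16 = \left(- \frac{45}{181} + 125\right) 16 = \frac{22580}{181} \cdot 16 = \frac{361280}{181}$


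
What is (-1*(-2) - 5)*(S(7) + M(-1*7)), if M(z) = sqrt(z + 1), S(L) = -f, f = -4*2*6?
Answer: -144 - 3*I*sqrt(6) ≈ -144.0 - 7.3485*I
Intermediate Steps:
f = -48 (f = -8*6 = -48)
S(L) = 48 (S(L) = -1*(-48) = 48)
M(z) = sqrt(1 + z)
(-1*(-2) - 5)*(S(7) + M(-1*7)) = (-1*(-2) - 5)*(48 + sqrt(1 - 1*7)) = (2 - 5)*(48 + sqrt(1 - 7)) = -3*(48 + sqrt(-6)) = -3*(48 + I*sqrt(6)) = -144 - 3*I*sqrt(6)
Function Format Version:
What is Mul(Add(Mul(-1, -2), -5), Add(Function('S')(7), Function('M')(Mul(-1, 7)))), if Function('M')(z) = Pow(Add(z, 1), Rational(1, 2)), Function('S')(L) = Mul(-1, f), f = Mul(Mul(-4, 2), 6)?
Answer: Add(-144, Mul(-3, I, Pow(6, Rational(1, 2)))) ≈ Add(-144.00, Mul(-7.3485, I))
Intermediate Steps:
f = -48 (f = Mul(-8, 6) = -48)
Function('S')(L) = 48 (Function('S')(L) = Mul(-1, -48) = 48)
Function('M')(z) = Pow(Add(1, z), Rational(1, 2))
Mul(Add(Mul(-1, -2), -5), Add(Function('S')(7), Function('M')(Mul(-1, 7)))) = Mul(Add(Mul(-1, -2), -5), Add(48, Pow(Add(1, Mul(-1, 7)), Rational(1, 2)))) = Mul(Add(2, -5), Add(48, Pow(Add(1, -7), Rational(1, 2)))) = Mul(-3, Add(48, Pow(-6, Rational(1, 2)))) = Mul(-3, Add(48, Mul(I, Pow(6, Rational(1, 2))))) = Add(-144, Mul(-3, I, Pow(6, Rational(1, 2))))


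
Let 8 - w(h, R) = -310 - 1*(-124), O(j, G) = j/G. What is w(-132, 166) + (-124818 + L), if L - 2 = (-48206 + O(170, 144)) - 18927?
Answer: -13806275/72 ≈ -1.9175e+5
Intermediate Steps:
L = -4833347/72 (L = 2 + ((-48206 + 170/144) - 18927) = 2 + ((-48206 + 170*(1/144)) - 18927) = 2 + ((-48206 + 85/72) - 18927) = 2 + (-3470747/72 - 18927) = 2 - 4833491/72 = -4833347/72 ≈ -67130.)
w(h, R) = 194 (w(h, R) = 8 - (-310 - 1*(-124)) = 8 - (-310 + 124) = 8 - 1*(-186) = 8 + 186 = 194)
w(-132, 166) + (-124818 + L) = 194 + (-124818 - 4833347/72) = 194 - 13820243/72 = -13806275/72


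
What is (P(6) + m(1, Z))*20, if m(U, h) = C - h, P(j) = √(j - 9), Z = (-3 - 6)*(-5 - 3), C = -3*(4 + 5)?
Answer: -1980 + 20*I*√3 ≈ -1980.0 + 34.641*I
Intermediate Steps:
C = -27 (C = -3*9 = -27)
Z = 72 (Z = -9*(-8) = 72)
P(j) = √(-9 + j)
m(U, h) = -27 - h
(P(6) + m(1, Z))*20 = (√(-9 + 6) + (-27 - 1*72))*20 = (√(-3) + (-27 - 72))*20 = (I*√3 - 99)*20 = (-99 + I*√3)*20 = -1980 + 20*I*√3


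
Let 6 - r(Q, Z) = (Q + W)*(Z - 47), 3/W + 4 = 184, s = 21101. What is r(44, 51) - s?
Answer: -319066/15 ≈ -21271.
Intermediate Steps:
W = 1/60 (W = 3/(-4 + 184) = 3/180 = 3*(1/180) = 1/60 ≈ 0.016667)
r(Q, Z) = 6 - (-47 + Z)*(1/60 + Q) (r(Q, Z) = 6 - (Q + 1/60)*(Z - 47) = 6 - (1/60 + Q)*(-47 + Z) = 6 - (-47 + Z)*(1/60 + Q))
r(44, 51) - s = (407/60 + 47*44 - 1/60*51 - 1*44*51) - 1*21101 = (407/60 + 2068 - 17/20 - 2244) - 21101 = -2551/15 - 21101 = -319066/15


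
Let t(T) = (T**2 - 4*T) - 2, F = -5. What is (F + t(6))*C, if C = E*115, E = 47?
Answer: 27025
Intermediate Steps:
t(T) = -2 + T**2 - 4*T
C = 5405 (C = 47*115 = 5405)
(F + t(6))*C = (-5 + (-2 + 6**2 - 4*6))*5405 = (-5 + (-2 + 36 - 24))*5405 = (-5 + 10)*5405 = 5*5405 = 27025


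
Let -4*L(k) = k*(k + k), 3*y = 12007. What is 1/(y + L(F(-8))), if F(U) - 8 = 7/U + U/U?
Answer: 384/1524221 ≈ 0.00025193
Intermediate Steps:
y = 12007/3 (y = (⅓)*12007 = 12007/3 ≈ 4002.3)
F(U) = 9 + 7/U (F(U) = 8 + (7/U + U/U) = 8 + (7/U + 1) = 8 + (1 + 7/U) = 9 + 7/U)
L(k) = -k²/2 (L(k) = -k*(k + k)/4 = -k*2*k/4 = -k²/2)
1/(y + L(F(-8))) = 1/(12007/3 - (9 + 7/(-8))²/2) = 1/(12007/3 - (9 + 7*(-⅛))²/2) = 1/(12007/3 - (9 - 7/8)²/2) = 1/(12007/3 - (65/8)²/2) = 1/(12007/3 - ½*4225/64) = 1/(12007/3 - 4225/128) = 1/(1524221/384) = 384/1524221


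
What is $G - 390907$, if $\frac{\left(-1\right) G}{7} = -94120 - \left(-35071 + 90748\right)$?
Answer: $657672$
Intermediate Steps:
$G = 1048579$ ($G = - 7 \left(-94120 - \left(-35071 + 90748\right)\right) = - 7 \left(-94120 - 55677\right) = \left(-7\right) \left(-149797\right) = 1048579$)
$G - 390907 = 1048579 - 390907 = 657672$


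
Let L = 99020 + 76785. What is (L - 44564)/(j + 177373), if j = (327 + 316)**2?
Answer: 131241/590822 ≈ 0.22213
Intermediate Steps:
L = 175805
j = 413449 (j = 643**2 = 413449)
(L - 44564)/(j + 177373) = (175805 - 44564)/(413449 + 177373) = 131241/590822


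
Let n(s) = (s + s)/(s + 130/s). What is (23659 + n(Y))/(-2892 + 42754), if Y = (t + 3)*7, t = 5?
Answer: 38638283/65094646 ≈ 0.59357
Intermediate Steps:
Y = 56 (Y = (5 + 3)*7 = 8*7 = 56)
n(s) = 2*s/(s + 130/s) (n(s) = (2*s)/(s + 130/s) = 2*s/(s + 130/s))
(23659 + n(Y))/(-2892 + 42754) = (23659 + 2*56**2/(130 + 56**2))/(-2892 + 42754) = (23659 + 2*3136/(130 + 3136))/39862 = (23659 + 2*3136/3266)*(1/39862) = (23659 + 2*3136*(1/3266))*(1/39862) = (23659 + 3136/1633)*(1/39862) = (38638283/1633)*(1/39862) = 38638283/65094646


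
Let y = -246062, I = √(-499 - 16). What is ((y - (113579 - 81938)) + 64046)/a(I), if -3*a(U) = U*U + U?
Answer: -640971*√515/(-515*I + 515*√515) ≈ -1242.2 - 54.737*I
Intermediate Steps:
I = I*√515 (I = √(-515) = I*√515 ≈ 22.694*I)
a(U) = -U/3 - U²/3 (a(U) = -(U*U + U)/3 = -(U² + U)/3 = -(U + U²)/3 = -U/3 - U²/3)
((y - (113579 - 81938)) + 64046)/a(I) = ((-246062 - (113579 - 81938)) + 64046)/((-I*√515*(1 + I*√515)/3)) = ((-246062 - 1*31641) + 64046)/((-I*√515*(1 + I*√515)/3)) = ((-246062 - 31641) + 64046)*(3*I*√515/(515*(1 + I*√515))) = (-277703 + 64046)*(3*I*√515/(515*(1 + I*√515))) = -640971*I*√515/(515*(1 + I*√515))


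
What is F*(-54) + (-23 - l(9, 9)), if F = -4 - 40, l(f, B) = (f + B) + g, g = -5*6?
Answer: 2365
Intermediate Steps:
g = -30
l(f, B) = -30 + B + f (l(f, B) = (f + B) - 30 = (B + f) - 30 = -30 + B + f)
F = -44
F*(-54) + (-23 - l(9, 9)) = -44*(-54) + (-23 - (-30 + 9 + 9)) = 2376 + (-23 - 1*(-12)) = 2376 + (-23 + 12) = 2376 - 11 = 2365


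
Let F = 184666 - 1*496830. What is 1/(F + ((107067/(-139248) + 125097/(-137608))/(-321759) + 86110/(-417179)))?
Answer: -107170325449676543376/33454739594162032069906847 ≈ -3.2034e-6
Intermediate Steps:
F = -312164 (F = 184666 - 496830 = -312164)
1/(F + ((107067/(-139248) + 125097/(-137608))/(-321759) + 86110/(-417179))) = 1/(-312164 + ((107067/(-139248) + 125097/(-137608))/(-321759) + 86110/(-417179))) = 1/(-312164 + ((107067*(-1/139248) + 125097*(-1/137608))*(-1/321759) + 86110*(-1/417179))) = 1/(-312164 + ((-35689/46416 - 125097/137608)*(-1/321759) - 86110/417179)) = 1/(-312164 + (-1339699283/798401616*(-1/321759) - 86110/417179)) = 1/(-312164 + (1339699283/256892905562544 - 86110/417179)) = 1/(-312164 - 22120489203583481183/107170325449676543376) = 1/(-33454739594162032069906847/107170325449676543376) = -107170325449676543376/33454739594162032069906847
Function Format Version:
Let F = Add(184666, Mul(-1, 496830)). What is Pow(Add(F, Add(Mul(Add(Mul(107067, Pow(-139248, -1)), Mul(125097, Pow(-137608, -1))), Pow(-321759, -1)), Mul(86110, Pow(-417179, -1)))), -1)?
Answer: Rational(-107170325449676543376, 33454739594162032069906847) ≈ -3.2034e-6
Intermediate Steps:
F = -312164 (F = Add(184666, -496830) = -312164)
Pow(Add(F, Add(Mul(Add(Mul(107067, Pow(-139248, -1)), Mul(125097, Pow(-137608, -1))), Pow(-321759, -1)), Mul(86110, Pow(-417179, -1)))), -1) = Pow(Add(-312164, Add(Mul(Add(Mul(107067, Pow(-139248, -1)), Mul(125097, Pow(-137608, -1))), Pow(-321759, -1)), Mul(86110, Pow(-417179, -1)))), -1) = Pow(Add(-312164, Add(Mul(Add(Mul(107067, Rational(-1, 139248)), Mul(125097, Rational(-1, 137608))), Rational(-1, 321759)), Mul(86110, Rational(-1, 417179)))), -1) = Pow(Add(-312164, Add(Mul(Add(Rational(-35689, 46416), Rational(-125097, 137608)), Rational(-1, 321759)), Rational(-86110, 417179))), -1) = Pow(Add(-312164, Add(Mul(Rational(-1339699283, 798401616), Rational(-1, 321759)), Rational(-86110, 417179))), -1) = Pow(Add(-312164, Add(Rational(1339699283, 256892905562544), Rational(-86110, 417179))), -1) = Pow(Add(-312164, Rational(-22120489203583481183, 107170325449676543376)), -1) = Pow(Rational(-33454739594162032069906847, 107170325449676543376), -1) = Rational(-107170325449676543376, 33454739594162032069906847)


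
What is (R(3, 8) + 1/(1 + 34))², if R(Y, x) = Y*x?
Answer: 707281/1225 ≈ 577.37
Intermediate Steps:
(R(3, 8) + 1/(1 + 34))² = (3*8 + 1/(1 + 34))² = (24 + 1/35)² = (841/35)² = 707281/1225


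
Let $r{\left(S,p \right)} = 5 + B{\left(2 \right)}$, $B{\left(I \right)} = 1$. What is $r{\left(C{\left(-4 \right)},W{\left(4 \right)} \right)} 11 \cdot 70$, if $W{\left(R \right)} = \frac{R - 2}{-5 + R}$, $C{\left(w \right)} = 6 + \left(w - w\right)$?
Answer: $4620$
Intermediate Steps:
$C{\left(w \right)} = 6$ ($C{\left(w \right)} = 6 + 0 = 6$)
$W{\left(R \right)} = \frac{-2 + R}{-5 + R}$
$r{\left(S,p \right)} = 6$ ($r{\left(S,p \right)} = 5 + 1 = 6$)
$r{\left(C{\left(-4 \right)},W{\left(4 \right)} \right)} 11 \cdot 70 = 6 \cdot 11 \cdot 70 = 66 \cdot 70 = 4620$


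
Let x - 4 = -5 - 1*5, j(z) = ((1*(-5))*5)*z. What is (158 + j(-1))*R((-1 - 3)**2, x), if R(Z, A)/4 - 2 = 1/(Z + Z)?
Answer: 11895/8 ≈ 1486.9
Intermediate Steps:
j(z) = -25*z (j(z) = (-5*5)*z = -25*z)
x = -6 (x = 4 + (-5 - 1*5) = 4 + (-5 - 5) = 4 - 10 = -6)
R(Z, A) = 8 + 2/Z (R(Z, A) = 8 + 4/(Z + Z) = 8 + 4/((2*Z)) = 8 + 4*(1/(2*Z)) = 8 + 2/Z)
(158 + j(-1))*R((-1 - 3)**2, x) = (158 - 25*(-1))*(8 + 2/((-1 - 3)**2)) = (158 + 25)*(8 + 2/((-4)**2)) = 183*(8 + 2/16) = 183*(8 + 2*(1/16)) = 183*(8 + 1/8) = 183*(65/8) = 11895/8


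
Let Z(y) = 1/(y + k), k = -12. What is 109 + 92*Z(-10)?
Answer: 1153/11 ≈ 104.82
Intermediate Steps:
Z(y) = 1/(-12 + y) (Z(y) = 1/(y - 12) = 1/(-12 + y))
109 + 92*Z(-10) = 109 + 92/(-12 - 10) = 109 + 92/(-22) = 109 + 92*(-1/22) = 109 - 46/11 = 1153/11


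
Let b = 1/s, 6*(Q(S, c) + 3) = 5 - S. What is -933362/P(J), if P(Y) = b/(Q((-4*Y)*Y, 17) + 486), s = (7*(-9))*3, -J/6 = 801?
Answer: 2716450773082641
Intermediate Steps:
J = -4806 (J = -6*801 = -4806)
Q(S, c) = -13/6 - S/6 (Q(S, c) = -3 + (5 - S)/6 = -3 + (⅚ - S/6) = -13/6 - S/6)
s = -189 (s = -63*3 = -189)
b = -1/189 (b = 1/(-189) = -1/189 ≈ -0.0052910)
P(Y) = -1/(189*(2903/6 + 2*Y²/3)) (P(Y) = -1/(189*((-13/6 - (-4*Y)*Y/6) + 486)) = -1/(189*((-13/6 - (-2)*Y²/3) + 486)) = -1/(189*((-13/6 + 2*Y²/3) + 486)) = -1/(189*(2903/6 + 2*Y²/3)))
-933362/P(J) = -933362/(2/(63*(-2903 - 4*(-4806)²))) = -933362/(2/(63*(-2903 - 4*23097636))) = -933362/(2/(63*(-2903 - 92390544))) = -933362/((2/63)/(-92393447)) = -933362/((2/63)*(-1/92393447)) = -933362/(-2/5820787161) = -933362*(-5820787161/2) = 2716450773082641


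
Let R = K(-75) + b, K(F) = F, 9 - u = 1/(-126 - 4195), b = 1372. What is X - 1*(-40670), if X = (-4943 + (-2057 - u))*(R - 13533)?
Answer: 370753885110/4321 ≈ 8.5803e+7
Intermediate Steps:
u = 38890/4321 (u = 9 - 1/(-126 - 4195) = 9 - 1/(-4321) = 9 - 1*(-1/4321) = 9 + 1/4321 = 38890/4321 ≈ 9.0002)
R = 1297 (R = -75 + 1372 = 1297)
X = 370578150040/4321 (X = (-4943 + (-2057 - 1*38890/4321))*(1297 - 13533) = (-4943 + (-2057 - 38890/4321))*(-12236) = (-4943 - 8927187/4321)*(-12236) = -30285890/4321*(-12236) = 370578150040/4321 ≈ 8.5762e+7)
X - 1*(-40670) = 370578150040/4321 - 1*(-40670) = 370578150040/4321 + 40670 = 370753885110/4321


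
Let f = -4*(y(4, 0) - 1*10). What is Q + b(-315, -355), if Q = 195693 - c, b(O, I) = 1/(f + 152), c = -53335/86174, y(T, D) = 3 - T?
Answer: 1652642830953/8445052 ≈ 1.9569e+5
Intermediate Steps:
c = -53335/86174 (c = -53335*1/86174 = -53335/86174 ≈ -0.61892)
f = 44 (f = -4*((3 - 1*4) - 1*10) = -4*((3 - 4) - 10) = -4*(-1 - 10) = -4*(-11) = 44)
b(O, I) = 1/196 (b(O, I) = 1/(44 + 152) = 1/196)
Q = 16863701917/86174 (Q = 195693 - 1*(-53335/86174) = 195693 + 53335/86174 = 16863701917/86174 ≈ 1.9569e+5)
Q + b(-315, -355) = 16863701917/86174 + 1/196 = 1652642830953/8445052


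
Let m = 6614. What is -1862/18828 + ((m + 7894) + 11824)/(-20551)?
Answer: -267022429/193467114 ≈ -1.3802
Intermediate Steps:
-1862/18828 + ((m + 7894) + 11824)/(-20551) = -1862/18828 + ((6614 + 7894) + 11824)/(-20551) = -1862*1/18828 + (14508 + 11824)*(-1/20551) = -931/9414 + 26332*(-1/20551) = -931/9414 - 26332/20551 = -267022429/193467114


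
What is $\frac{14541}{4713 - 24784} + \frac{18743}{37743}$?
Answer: $- \frac{172630210}{757539753} \approx -0.22788$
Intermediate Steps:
$\frac{14541}{4713 - 24784} + \frac{18743}{37743} = \frac{14541}{-20071} + 18743 \cdot \frac{1}{37743} = 14541 \left(- \frac{1}{20071}\right) + \frac{18743}{37743} = - \frac{14541}{20071} + \frac{18743}{37743} = - \frac{172630210}{757539753}$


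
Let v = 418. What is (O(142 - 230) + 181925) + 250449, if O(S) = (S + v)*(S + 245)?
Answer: 484184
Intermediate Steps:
O(S) = (245 + S)*(418 + S) (O(S) = (S + 418)*(S + 245) = (418 + S)*(245 + S) = (245 + S)*(418 + S))
(O(142 - 230) + 181925) + 250449 = ((102410 + (142 - 230)**2 + 663*(142 - 230)) + 181925) + 250449 = ((102410 + (-88)**2 + 663*(-88)) + 181925) + 250449 = ((102410 + 7744 - 58344) + 181925) + 250449 = (51810 + 181925) + 250449 = 233735 + 250449 = 484184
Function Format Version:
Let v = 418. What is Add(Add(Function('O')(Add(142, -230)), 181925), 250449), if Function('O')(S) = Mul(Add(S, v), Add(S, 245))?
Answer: 484184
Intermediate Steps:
Function('O')(S) = Mul(Add(245, S), Add(418, S)) (Function('O')(S) = Mul(Add(S, 418), Add(S, 245)) = Mul(Add(418, S), Add(245, S)) = Mul(Add(245, S), Add(418, S)))
Add(Add(Function('O')(Add(142, -230)), 181925), 250449) = Add(Add(Add(102410, Pow(Add(142, -230), 2), Mul(663, Add(142, -230))), 181925), 250449) = Add(Add(Add(102410, Pow(-88, 2), Mul(663, -88)), 181925), 250449) = Add(Add(Add(102410, 7744, -58344), 181925), 250449) = Add(Add(51810, 181925), 250449) = Add(233735, 250449) = 484184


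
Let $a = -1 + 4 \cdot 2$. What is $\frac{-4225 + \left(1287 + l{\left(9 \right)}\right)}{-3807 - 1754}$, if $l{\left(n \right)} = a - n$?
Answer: $\frac{2940}{5561} \approx 0.52868$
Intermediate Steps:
$a = 7$ ($a = -1 + 8 = 7$)
$l{\left(n \right)} = 7 - n$
$\frac{-4225 + \left(1287 + l{\left(9 \right)}\right)}{-3807 - 1754} = \frac{-4225 + \left(1287 + \left(7 - 9\right)\right)}{-3807 - 1754} = \frac{-4225 + \left(1287 + \left(7 - 9\right)\right)}{-5561} = \left(-4225 + \left(1287 - 2\right)\right) \left(- \frac{1}{5561}\right) = \left(-4225 + 1285\right) \left(- \frac{1}{5561}\right) = \left(-2940\right) \left(- \frac{1}{5561}\right) = \frac{2940}{5561}$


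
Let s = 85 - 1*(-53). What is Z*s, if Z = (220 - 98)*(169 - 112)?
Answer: 959652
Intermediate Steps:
s = 138 (s = 85 + 53 = 138)
Z = 6954 (Z = 122*57 = 6954)
Z*s = 6954*138 = 959652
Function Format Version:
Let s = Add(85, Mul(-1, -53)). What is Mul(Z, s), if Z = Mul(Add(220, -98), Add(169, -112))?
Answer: 959652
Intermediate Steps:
s = 138 (s = Add(85, 53) = 138)
Z = 6954 (Z = Mul(122, 57) = 6954)
Mul(Z, s) = Mul(6954, 138) = 959652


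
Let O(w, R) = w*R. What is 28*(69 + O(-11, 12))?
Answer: -1764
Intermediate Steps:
O(w, R) = R*w
28*(69 + O(-11, 12)) = 28*(69 + 12*(-11)) = 28*(69 - 132) = 28*(-63) = -1764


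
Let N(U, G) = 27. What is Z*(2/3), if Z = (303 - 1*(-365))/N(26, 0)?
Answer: 1336/81 ≈ 16.494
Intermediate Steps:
Z = 668/27 (Z = (303 - 1*(-365))/27 = (303 + 365)*(1/27) = 668*(1/27) = 668/27 ≈ 24.741)
Z*(2/3) = 668*(2/3)/27 = 668*(2*(⅓))/27 = (668/27)*(⅔) = 1336/81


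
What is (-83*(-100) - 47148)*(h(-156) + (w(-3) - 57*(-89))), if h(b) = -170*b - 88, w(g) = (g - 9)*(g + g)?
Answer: -1226703296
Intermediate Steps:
w(g) = 2*g*(-9 + g) (w(g) = (-9 + g)*(2*g) = 2*g*(-9 + g))
h(b) = -88 - 170*b
(-83*(-100) - 47148)*(h(-156) + (w(-3) - 57*(-89))) = (-83*(-100) - 47148)*((-88 - 170*(-156)) + (2*(-3)*(-9 - 3) - 57*(-89))) = (8300 - 47148)*((-88 + 26520) + (2*(-3)*(-12) + 5073)) = -38848*(26432 + (72 + 5073)) = -38848*(26432 + 5145) = -38848*31577 = -1226703296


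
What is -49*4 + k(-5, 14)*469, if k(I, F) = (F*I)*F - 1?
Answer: -460285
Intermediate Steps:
k(I, F) = -1 + I*F² (k(I, F) = I*F² - 1 = -1 + I*F²)
-49*4 + k(-5, 14)*469 = -49*4 + (-1 - 5*14²)*469 = -196 + (-1 - 5*196)*469 = -196 + (-1 - 980)*469 = -196 - 981*469 = -196 - 460089 = -460285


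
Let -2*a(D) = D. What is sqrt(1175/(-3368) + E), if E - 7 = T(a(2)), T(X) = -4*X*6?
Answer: sqrt(86922186)/1684 ≈ 5.5363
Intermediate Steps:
a(D) = -D/2
T(X) = -24*X
E = 31 (E = 7 - (-12)*2 = 7 - 24*(-1) = 7 + 24 = 31)
sqrt(1175/(-3368) + E) = sqrt(1175/(-3368) + 31) = sqrt(1175*(-1/3368) + 31) = sqrt(-1175/3368 + 31) = sqrt(103233/3368) = sqrt(86922186)/1684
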